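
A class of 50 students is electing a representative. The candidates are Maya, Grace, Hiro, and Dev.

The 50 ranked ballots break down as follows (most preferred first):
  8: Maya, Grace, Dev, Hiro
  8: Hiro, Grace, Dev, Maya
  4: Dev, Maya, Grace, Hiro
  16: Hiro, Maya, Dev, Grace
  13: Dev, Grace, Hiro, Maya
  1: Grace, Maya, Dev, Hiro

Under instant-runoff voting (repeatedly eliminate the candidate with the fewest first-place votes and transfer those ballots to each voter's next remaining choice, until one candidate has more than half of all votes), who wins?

Round 1: Maya 8, Grace 1, Hiro 24, Dev 17. Grace eliminated.
Round 2: Maya 9, Hiro 24, Dev 17. Maya eliminated.
Round 3: Hiro 24, Dev 26. Dev has a majority (≥26).

Dev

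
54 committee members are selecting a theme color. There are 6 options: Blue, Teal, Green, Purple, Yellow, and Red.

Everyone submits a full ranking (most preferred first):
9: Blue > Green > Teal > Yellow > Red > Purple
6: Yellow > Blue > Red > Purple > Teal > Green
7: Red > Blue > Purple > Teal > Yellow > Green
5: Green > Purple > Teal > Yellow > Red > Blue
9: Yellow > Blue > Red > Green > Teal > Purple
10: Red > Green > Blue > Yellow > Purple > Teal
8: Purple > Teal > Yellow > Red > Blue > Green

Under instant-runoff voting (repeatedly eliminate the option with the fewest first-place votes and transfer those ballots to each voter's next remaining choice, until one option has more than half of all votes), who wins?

Round 1: Blue 9, Teal 0, Green 5, Purple 8, Yellow 15, Red 17. Teal eliminated.
Round 2: Blue 9, Green 5, Purple 8, Yellow 15, Red 17. Green eliminated.
Round 3: Blue 9, Purple 13, Yellow 15, Red 17. Blue eliminated.
Round 4: Purple 13, Yellow 24, Red 17. Purple eliminated.
Round 5: Yellow 37, Red 17. Yellow has a majority (≥28).

Yellow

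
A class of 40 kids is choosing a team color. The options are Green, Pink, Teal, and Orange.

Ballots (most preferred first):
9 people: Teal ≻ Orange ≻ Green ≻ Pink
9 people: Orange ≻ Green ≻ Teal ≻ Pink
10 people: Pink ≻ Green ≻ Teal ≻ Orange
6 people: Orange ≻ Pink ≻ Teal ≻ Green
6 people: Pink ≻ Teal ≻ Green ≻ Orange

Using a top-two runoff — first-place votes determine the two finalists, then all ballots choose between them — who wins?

Round 1 first-place votes: Green 0, Pink 16, Teal 9, Orange 15. Pink and Orange advance.
Runoff: Pink is ranked above Orange on 16 ballots, Orange above Pink on 24.

Orange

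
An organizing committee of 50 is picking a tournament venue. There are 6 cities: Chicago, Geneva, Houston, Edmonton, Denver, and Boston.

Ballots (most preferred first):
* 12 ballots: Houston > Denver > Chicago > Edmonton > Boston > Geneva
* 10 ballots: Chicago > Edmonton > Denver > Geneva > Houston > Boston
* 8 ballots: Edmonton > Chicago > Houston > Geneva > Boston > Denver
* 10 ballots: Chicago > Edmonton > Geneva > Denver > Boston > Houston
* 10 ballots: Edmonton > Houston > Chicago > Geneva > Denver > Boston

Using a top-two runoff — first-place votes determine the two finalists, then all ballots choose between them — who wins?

Chicago

Round 1 first-place votes: Chicago 20, Geneva 0, Houston 12, Edmonton 18, Denver 0, Boston 0. Chicago and Edmonton advance.
Runoff: Chicago is ranked above Edmonton on 32 ballots, Edmonton above Chicago on 18.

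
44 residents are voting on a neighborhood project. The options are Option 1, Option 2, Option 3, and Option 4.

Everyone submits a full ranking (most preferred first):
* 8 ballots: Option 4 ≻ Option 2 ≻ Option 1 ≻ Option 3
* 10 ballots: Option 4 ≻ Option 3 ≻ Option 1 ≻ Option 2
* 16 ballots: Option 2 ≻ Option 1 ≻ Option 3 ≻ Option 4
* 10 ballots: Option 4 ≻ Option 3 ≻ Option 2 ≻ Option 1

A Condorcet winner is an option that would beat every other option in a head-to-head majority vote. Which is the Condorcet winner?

Option 4 vs Option 1: 28–16
Option 4 vs Option 2: 28–16
Option 4 vs Option 3: 28–16
Option 4 beats every other option.

Option 4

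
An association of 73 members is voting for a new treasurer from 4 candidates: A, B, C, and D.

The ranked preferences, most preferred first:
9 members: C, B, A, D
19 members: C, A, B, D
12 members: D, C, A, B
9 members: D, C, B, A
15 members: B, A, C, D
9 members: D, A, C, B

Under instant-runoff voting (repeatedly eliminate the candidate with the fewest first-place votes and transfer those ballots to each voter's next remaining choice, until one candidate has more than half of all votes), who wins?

Round 1: A 0, B 15, C 28, D 30. A eliminated.
Round 2: B 15, C 28, D 30. B eliminated.
Round 3: C 43, D 30. C has a majority (≥37).

C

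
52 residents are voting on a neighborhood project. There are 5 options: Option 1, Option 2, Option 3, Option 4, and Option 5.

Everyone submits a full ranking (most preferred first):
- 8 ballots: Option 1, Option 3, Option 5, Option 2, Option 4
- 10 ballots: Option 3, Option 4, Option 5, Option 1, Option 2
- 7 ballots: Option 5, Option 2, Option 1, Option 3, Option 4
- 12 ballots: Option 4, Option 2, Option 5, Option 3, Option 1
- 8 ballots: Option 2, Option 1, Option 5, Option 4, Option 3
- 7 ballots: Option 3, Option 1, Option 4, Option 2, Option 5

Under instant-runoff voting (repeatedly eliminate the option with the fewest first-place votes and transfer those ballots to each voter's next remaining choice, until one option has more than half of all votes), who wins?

Round 1: Option 1 8, Option 2 8, Option 3 17, Option 4 12, Option 5 7. Option 5 eliminated.
Round 2: Option 1 8, Option 2 15, Option 3 17, Option 4 12. Option 1 eliminated.
Round 3: Option 2 15, Option 3 25, Option 4 12. Option 4 eliminated.
Round 4: Option 2 27, Option 3 25. Option 2 has a majority (≥27).

Option 2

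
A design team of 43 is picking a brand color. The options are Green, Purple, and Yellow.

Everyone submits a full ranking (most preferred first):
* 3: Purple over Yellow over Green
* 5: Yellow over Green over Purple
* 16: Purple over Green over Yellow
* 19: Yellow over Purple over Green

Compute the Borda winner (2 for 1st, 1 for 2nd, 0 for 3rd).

Purple

Green: 3×0 + 5×1 + 16×1 + 19×0 = 21
Purple: 3×2 + 5×0 + 16×2 + 19×1 = 57
Yellow: 3×1 + 5×2 + 16×0 + 19×2 = 51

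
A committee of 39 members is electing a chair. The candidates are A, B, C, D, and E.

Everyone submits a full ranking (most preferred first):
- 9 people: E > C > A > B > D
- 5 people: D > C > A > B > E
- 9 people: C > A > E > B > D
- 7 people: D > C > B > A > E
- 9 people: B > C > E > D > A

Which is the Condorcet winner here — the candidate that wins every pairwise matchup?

C

C vs A: 39–0
C vs B: 30–9
C vs D: 27–12
C vs E: 30–9
C beats every other candidate.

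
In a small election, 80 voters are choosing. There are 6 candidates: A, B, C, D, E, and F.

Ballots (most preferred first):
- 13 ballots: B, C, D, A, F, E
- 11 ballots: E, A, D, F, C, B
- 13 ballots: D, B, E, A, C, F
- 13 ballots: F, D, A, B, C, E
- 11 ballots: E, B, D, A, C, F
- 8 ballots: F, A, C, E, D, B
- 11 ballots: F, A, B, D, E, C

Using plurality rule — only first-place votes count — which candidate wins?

First-place votes: A 0, B 13, C 0, D 13, E 22, F 32.

F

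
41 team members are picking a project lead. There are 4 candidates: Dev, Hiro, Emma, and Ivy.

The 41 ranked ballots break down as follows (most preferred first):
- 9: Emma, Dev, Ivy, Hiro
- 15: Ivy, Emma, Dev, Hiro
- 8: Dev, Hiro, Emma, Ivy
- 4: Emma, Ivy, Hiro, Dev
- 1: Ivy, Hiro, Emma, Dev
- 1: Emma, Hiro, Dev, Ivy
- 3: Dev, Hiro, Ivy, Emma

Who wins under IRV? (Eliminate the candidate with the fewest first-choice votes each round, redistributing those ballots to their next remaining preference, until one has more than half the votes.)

Emma

Round 1: Dev 11, Hiro 0, Emma 14, Ivy 16. Hiro eliminated.
Round 2: Dev 11, Emma 14, Ivy 16. Dev eliminated.
Round 3: Emma 22, Ivy 19. Emma has a majority (≥21).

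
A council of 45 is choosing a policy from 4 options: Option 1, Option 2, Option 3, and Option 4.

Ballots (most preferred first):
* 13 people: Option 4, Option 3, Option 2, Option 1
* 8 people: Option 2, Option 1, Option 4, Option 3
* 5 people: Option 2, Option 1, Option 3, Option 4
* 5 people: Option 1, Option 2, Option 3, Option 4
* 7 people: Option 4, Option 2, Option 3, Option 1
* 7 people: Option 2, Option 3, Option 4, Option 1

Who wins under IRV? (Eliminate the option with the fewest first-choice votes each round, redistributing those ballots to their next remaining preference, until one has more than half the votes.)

Option 2

Round 1: Option 1 5, Option 2 20, Option 3 0, Option 4 20. Option 3 eliminated.
Round 2: Option 1 5, Option 2 20, Option 4 20. Option 1 eliminated.
Round 3: Option 2 25, Option 4 20. Option 2 has a majority (≥23).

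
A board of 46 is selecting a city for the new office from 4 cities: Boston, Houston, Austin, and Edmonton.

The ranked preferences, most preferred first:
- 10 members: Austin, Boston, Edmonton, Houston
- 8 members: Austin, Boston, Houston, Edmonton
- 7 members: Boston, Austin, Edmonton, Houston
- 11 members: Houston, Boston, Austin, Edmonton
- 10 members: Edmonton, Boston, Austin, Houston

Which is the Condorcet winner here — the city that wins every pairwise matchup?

Boston

Boston vs Houston: 35–11
Boston vs Austin: 28–18
Boston vs Edmonton: 36–10
Boston beats every other city.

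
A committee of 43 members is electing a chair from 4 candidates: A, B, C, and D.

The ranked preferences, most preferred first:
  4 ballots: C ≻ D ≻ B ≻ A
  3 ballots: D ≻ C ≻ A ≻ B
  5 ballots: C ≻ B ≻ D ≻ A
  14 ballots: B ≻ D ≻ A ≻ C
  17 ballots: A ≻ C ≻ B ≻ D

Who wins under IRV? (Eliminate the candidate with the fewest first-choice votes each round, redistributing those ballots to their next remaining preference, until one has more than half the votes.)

B

Round 1: A 17, B 14, C 9, D 3. D eliminated.
Round 2: A 17, B 14, C 12. C eliminated.
Round 3: A 20, B 23. B has a majority (≥22).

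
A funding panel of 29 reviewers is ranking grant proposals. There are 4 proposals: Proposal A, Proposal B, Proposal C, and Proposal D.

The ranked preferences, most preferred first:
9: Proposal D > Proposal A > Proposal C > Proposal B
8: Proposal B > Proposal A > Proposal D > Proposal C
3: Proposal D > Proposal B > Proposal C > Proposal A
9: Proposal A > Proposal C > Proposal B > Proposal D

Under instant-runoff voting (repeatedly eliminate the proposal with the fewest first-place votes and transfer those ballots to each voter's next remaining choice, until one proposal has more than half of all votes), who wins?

Proposal A

Round 1: Proposal A 9, Proposal B 8, Proposal C 0, Proposal D 12. Proposal C eliminated.
Round 2: Proposal A 9, Proposal B 8, Proposal D 12. Proposal B eliminated.
Round 3: Proposal A 17, Proposal D 12. Proposal A has a majority (≥15).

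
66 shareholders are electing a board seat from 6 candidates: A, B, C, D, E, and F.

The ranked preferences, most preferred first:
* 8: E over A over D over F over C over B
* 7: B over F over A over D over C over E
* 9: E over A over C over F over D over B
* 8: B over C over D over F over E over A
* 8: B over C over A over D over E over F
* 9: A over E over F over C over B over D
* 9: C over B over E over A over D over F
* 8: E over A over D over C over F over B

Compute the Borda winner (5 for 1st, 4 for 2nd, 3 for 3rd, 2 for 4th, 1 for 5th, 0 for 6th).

A: 8×4 + 7×3 + 9×4 + 8×0 + 8×3 + 9×5 + 9×2 + 8×4 = 208
B: 8×0 + 7×5 + 9×0 + 8×5 + 8×5 + 9×1 + 9×4 + 8×0 = 160
C: 8×1 + 7×1 + 9×3 + 8×4 + 8×4 + 9×2 + 9×5 + 8×2 = 185
D: 8×3 + 7×2 + 9×1 + 8×3 + 8×2 + 9×0 + 9×1 + 8×3 = 120
E: 8×5 + 7×0 + 9×5 + 8×1 + 8×1 + 9×4 + 9×3 + 8×5 = 204
F: 8×2 + 7×4 + 9×2 + 8×2 + 8×0 + 9×3 + 9×0 + 8×1 = 113

A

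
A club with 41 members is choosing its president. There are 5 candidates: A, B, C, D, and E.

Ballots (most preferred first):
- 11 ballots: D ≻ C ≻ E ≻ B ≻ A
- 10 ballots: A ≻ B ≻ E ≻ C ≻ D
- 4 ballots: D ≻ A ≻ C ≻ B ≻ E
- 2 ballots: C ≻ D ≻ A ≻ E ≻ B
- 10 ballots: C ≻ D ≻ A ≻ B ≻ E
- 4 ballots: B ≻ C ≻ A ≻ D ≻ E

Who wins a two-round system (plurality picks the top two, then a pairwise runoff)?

Round 1 first-place votes: A 10, B 4, C 12, D 15, E 0. D and C advance.
Runoff: D is ranked above C on 15 ballots, C above D on 26.

C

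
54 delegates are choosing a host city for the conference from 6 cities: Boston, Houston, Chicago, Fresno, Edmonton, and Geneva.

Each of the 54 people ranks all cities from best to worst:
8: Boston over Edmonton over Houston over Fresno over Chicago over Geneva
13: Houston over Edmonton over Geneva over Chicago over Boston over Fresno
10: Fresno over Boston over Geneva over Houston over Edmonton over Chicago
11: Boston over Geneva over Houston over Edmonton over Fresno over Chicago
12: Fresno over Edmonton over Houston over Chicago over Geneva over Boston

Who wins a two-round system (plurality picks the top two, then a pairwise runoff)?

Boston

Round 1 first-place votes: Boston 19, Houston 13, Chicago 0, Fresno 22, Edmonton 0, Geneva 0. Fresno and Boston advance.
Runoff: Fresno is ranked above Boston on 22 ballots, Boston above Fresno on 32.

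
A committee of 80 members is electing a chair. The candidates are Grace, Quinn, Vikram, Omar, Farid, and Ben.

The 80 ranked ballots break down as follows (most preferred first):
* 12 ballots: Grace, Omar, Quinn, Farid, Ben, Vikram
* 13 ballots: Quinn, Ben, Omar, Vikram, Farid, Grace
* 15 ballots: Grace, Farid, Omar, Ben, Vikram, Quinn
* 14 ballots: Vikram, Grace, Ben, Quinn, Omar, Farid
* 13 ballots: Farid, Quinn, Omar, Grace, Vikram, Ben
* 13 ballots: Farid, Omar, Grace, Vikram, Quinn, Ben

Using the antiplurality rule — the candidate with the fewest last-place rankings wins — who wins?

Last-place votes: Grace 13, Quinn 15, Vikram 12, Omar 0, Farid 14, Ben 26.

Omar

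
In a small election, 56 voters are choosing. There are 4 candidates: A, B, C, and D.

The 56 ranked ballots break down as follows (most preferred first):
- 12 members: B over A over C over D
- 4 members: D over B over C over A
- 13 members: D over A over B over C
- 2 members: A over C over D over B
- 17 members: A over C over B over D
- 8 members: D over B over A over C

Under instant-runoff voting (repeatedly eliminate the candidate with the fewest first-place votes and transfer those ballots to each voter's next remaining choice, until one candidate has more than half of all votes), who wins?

Round 1: A 19, B 12, C 0, D 25. C eliminated.
Round 2: A 19, B 12, D 25. B eliminated.
Round 3: A 31, D 25. A has a majority (≥29).

A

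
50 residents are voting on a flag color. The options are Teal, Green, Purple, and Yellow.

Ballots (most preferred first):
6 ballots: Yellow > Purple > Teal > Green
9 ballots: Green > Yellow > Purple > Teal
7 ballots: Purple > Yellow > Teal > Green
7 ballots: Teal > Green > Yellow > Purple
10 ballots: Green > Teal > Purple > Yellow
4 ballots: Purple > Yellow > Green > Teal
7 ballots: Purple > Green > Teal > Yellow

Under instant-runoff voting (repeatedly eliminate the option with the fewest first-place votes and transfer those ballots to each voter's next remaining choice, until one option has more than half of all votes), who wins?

Round 1: Teal 7, Green 19, Purple 18, Yellow 6. Yellow eliminated.
Round 2: Teal 7, Green 19, Purple 24. Teal eliminated.
Round 3: Green 26, Purple 24. Green has a majority (≥26).

Green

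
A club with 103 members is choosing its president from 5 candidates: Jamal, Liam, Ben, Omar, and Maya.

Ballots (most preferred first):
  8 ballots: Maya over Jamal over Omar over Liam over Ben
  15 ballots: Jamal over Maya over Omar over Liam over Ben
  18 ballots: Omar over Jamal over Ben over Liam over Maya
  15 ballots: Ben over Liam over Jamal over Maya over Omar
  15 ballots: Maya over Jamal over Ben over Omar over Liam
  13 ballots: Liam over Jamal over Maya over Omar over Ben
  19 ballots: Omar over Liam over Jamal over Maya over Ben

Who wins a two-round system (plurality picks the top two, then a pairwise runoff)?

Maya

Round 1 first-place votes: Jamal 15, Liam 13, Ben 15, Omar 37, Maya 23. Omar and Maya advance.
Runoff: Omar is ranked above Maya on 37 ballots, Maya above Omar on 66.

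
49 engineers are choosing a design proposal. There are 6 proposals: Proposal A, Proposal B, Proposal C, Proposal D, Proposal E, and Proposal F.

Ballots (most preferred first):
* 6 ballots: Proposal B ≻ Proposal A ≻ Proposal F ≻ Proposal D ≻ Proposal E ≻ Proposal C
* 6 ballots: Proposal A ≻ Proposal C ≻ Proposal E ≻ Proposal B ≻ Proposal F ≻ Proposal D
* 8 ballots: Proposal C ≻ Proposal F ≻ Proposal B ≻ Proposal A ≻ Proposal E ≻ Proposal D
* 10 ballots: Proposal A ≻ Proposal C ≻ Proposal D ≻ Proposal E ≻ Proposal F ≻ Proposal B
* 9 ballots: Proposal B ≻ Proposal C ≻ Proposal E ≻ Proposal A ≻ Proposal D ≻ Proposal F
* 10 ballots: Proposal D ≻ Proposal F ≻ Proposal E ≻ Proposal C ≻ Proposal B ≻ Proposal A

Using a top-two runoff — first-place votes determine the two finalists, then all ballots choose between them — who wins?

Round 1 first-place votes: Proposal A 16, Proposal B 15, Proposal C 8, Proposal D 10, Proposal E 0, Proposal F 0. Proposal A and Proposal B advance.
Runoff: Proposal A is ranked above Proposal B on 16 ballots, Proposal B above Proposal A on 33.

Proposal B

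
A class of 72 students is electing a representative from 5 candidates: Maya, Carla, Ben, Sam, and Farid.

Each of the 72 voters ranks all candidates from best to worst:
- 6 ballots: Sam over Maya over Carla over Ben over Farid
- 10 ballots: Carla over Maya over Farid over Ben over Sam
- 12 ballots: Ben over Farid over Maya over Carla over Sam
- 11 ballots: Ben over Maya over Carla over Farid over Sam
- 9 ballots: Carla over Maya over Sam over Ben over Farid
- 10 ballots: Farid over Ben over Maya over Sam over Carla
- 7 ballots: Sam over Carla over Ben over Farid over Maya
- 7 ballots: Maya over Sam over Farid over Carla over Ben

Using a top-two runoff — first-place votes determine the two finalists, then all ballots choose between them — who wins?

Carla

Round 1 first-place votes: Maya 7, Carla 19, Ben 23, Sam 13, Farid 10. Ben and Carla advance.
Runoff: Ben is ranked above Carla on 33 ballots, Carla above Ben on 39.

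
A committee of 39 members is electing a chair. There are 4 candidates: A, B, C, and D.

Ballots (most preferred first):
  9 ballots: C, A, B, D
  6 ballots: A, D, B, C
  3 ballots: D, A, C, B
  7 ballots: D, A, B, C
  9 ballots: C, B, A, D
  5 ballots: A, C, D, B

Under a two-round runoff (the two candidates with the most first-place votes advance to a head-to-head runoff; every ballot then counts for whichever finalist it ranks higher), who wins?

Round 1 first-place votes: A 11, B 0, C 18, D 10. C and A advance.
Runoff: C is ranked above A on 18 ballots, A above C on 21.

A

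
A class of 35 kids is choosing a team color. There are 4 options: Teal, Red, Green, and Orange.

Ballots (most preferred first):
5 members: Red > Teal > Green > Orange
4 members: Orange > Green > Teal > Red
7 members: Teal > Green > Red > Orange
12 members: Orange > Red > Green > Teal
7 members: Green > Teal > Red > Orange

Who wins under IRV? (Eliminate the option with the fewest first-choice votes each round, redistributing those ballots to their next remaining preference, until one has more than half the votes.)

Teal

Round 1: Teal 7, Red 5, Green 7, Orange 16. Red eliminated.
Round 2: Teal 12, Green 7, Orange 16. Green eliminated.
Round 3: Teal 19, Orange 16. Teal has a majority (≥18).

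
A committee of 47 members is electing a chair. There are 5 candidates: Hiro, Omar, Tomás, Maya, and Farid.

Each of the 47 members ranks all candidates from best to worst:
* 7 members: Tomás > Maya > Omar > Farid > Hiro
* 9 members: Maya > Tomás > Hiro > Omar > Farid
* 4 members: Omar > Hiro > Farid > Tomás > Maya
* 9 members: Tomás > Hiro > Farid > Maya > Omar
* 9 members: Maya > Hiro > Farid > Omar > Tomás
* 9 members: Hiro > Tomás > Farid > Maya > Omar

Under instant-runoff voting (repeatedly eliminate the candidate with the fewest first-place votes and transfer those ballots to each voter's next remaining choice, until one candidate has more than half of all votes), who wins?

Tomás

Round 1: Hiro 9, Omar 4, Tomás 16, Maya 18, Farid 0. Farid eliminated.
Round 2: Hiro 9, Omar 4, Tomás 16, Maya 18. Omar eliminated.
Round 3: Hiro 13, Tomás 16, Maya 18. Hiro eliminated.
Round 4: Tomás 29, Maya 18. Tomás has a majority (≥24).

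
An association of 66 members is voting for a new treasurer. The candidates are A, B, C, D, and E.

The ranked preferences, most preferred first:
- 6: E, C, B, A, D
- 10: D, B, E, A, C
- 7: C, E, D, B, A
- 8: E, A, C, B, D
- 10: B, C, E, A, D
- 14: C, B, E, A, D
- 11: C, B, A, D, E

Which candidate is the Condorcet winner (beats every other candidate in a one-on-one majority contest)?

C vs A: 48–18
C vs B: 46–20
C vs D: 56–10
C vs E: 42–24
C beats every other candidate.

C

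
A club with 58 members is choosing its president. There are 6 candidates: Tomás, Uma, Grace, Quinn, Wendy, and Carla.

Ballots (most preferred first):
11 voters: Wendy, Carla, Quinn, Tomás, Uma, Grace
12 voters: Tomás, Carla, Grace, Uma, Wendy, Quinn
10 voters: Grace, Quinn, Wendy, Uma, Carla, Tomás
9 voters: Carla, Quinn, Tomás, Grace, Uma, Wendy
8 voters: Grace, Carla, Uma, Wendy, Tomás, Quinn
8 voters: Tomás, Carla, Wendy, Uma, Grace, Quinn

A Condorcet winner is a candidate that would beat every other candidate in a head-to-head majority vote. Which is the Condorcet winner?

Carla vs Tomás: 38–20
Carla vs Uma: 48–10
Carla vs Grace: 40–18
Carla vs Quinn: 48–10
Carla vs Wendy: 37–21
Carla beats every other candidate.

Carla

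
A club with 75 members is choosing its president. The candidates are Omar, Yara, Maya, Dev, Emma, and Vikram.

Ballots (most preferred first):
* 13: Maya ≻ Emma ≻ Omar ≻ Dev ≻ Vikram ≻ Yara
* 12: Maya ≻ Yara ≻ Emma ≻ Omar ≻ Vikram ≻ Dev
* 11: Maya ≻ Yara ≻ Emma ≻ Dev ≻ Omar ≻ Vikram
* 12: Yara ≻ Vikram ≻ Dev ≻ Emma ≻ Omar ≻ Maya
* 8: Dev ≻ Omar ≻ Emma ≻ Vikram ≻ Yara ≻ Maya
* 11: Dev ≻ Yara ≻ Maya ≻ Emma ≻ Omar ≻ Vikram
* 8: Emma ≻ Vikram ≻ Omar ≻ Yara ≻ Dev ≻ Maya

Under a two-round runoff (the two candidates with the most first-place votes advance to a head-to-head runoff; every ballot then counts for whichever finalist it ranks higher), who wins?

Dev

Round 1 first-place votes: Omar 0, Yara 12, Maya 36, Dev 19, Emma 8, Vikram 0. Maya and Dev advance.
Runoff: Maya is ranked above Dev on 36 ballots, Dev above Maya on 39.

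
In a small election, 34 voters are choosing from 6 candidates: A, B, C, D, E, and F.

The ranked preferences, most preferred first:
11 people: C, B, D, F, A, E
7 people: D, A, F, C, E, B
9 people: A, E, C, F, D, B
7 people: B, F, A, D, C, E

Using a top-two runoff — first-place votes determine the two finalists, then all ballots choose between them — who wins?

Round 1 first-place votes: A 9, B 7, C 11, D 7, E 0, F 0. C and A advance.
Runoff: C is ranked above A on 11 ballots, A above C on 23.

A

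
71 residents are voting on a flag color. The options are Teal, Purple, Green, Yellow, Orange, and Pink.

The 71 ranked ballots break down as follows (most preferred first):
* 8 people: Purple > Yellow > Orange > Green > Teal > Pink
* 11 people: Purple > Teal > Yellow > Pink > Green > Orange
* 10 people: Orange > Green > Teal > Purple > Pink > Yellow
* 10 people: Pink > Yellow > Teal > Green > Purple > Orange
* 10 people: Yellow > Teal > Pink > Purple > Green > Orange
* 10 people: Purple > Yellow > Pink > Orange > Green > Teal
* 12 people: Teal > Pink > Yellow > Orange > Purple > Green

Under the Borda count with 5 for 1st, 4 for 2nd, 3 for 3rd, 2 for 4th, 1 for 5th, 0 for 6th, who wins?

Yellow

Teal: 8×1 + 11×4 + 10×3 + 10×3 + 10×4 + 10×0 + 12×5 = 212
Purple: 8×5 + 11×5 + 10×2 + 10×1 + 10×2 + 10×5 + 12×1 = 207
Green: 8×2 + 11×1 + 10×4 + 10×2 + 10×1 + 10×1 + 12×0 = 107
Yellow: 8×4 + 11×3 + 10×0 + 10×4 + 10×5 + 10×4 + 12×3 = 231
Orange: 8×3 + 11×0 + 10×5 + 10×0 + 10×0 + 10×2 + 12×2 = 118
Pink: 8×0 + 11×2 + 10×1 + 10×5 + 10×3 + 10×3 + 12×4 = 190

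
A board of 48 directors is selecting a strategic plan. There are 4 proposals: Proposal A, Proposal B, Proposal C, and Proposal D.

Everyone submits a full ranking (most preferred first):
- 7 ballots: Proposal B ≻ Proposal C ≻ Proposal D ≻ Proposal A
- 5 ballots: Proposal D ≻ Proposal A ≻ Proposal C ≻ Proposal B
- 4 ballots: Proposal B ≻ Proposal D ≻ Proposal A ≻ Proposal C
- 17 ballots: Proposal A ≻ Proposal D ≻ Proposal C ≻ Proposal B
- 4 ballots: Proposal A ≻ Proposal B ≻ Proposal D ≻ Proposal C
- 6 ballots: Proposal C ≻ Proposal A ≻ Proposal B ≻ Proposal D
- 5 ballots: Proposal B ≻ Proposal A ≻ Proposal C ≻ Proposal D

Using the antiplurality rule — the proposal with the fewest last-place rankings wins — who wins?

Proposal A

Last-place votes: Proposal A 7, Proposal B 22, Proposal C 8, Proposal D 11.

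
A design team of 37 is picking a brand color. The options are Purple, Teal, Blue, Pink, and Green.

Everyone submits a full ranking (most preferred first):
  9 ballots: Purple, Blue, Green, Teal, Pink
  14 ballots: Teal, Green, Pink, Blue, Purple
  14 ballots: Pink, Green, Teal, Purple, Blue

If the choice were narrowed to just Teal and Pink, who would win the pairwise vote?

Teal

Teal is ranked above Pink on 23 ballots; Pink above Teal on 14.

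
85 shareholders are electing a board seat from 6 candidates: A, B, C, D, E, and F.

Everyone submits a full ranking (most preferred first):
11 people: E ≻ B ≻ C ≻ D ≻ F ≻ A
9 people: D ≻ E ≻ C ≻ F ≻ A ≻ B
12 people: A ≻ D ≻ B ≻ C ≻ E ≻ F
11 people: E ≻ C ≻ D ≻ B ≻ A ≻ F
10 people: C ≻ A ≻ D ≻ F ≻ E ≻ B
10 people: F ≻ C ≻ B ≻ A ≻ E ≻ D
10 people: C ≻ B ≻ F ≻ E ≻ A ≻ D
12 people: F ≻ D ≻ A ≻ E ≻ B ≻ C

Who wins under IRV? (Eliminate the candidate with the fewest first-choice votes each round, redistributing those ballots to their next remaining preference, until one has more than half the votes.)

E

Round 1: A 12, B 0, C 20, D 9, E 22, F 22. B eliminated.
Round 2: A 12, C 20, D 9, E 22, F 22. D eliminated.
Round 3: A 12, C 20, E 31, F 22. A eliminated.
Round 4: C 32, E 31, F 22. F eliminated.
Round 5: C 42, E 43. E has a majority (≥43).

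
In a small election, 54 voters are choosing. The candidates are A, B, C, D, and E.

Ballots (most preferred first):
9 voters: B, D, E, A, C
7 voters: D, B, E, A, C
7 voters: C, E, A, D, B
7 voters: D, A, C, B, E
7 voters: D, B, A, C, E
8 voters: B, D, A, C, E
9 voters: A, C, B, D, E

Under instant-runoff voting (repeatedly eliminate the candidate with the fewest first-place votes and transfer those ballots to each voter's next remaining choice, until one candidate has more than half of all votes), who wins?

Round 1: A 9, B 17, C 7, D 21, E 0. E eliminated.
Round 2: A 9, B 17, C 7, D 21. C eliminated.
Round 3: A 16, B 17, D 21. A eliminated.
Round 4: B 26, D 28. D has a majority (≥28).

D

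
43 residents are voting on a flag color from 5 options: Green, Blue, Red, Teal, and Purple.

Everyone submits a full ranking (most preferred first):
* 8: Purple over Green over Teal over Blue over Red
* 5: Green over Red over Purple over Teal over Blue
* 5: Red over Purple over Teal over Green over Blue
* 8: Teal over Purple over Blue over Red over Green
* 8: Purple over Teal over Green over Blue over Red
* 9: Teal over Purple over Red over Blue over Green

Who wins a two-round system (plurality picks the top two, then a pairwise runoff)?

Round 1 first-place votes: Green 5, Blue 0, Red 5, Teal 17, Purple 16. Teal and Purple advance.
Runoff: Teal is ranked above Purple on 17 ballots, Purple above Teal on 26.

Purple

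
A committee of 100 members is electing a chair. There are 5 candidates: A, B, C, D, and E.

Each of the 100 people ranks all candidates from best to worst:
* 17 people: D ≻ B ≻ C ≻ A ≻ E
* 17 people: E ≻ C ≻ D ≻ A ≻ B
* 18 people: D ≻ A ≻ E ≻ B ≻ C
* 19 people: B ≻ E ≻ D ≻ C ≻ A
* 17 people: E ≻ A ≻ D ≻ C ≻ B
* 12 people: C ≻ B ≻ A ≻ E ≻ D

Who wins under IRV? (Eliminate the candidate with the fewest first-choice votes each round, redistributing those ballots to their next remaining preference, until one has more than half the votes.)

Round 1: A 0, B 19, C 12, D 35, E 34. A eliminated.
Round 2: B 19, C 12, D 35, E 34. C eliminated.
Round 3: B 31, D 35, E 34. B eliminated.
Round 4: D 35, E 65. E has a majority (≥51).

E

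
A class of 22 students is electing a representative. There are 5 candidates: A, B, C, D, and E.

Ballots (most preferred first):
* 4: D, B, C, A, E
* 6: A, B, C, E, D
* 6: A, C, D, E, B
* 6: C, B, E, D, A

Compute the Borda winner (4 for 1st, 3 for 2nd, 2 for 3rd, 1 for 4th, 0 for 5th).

C

A: 4×1 + 6×4 + 6×4 + 6×0 = 52
B: 4×3 + 6×3 + 6×0 + 6×3 = 48
C: 4×2 + 6×2 + 6×3 + 6×4 = 62
D: 4×4 + 6×0 + 6×2 + 6×1 = 34
E: 4×0 + 6×1 + 6×1 + 6×2 = 24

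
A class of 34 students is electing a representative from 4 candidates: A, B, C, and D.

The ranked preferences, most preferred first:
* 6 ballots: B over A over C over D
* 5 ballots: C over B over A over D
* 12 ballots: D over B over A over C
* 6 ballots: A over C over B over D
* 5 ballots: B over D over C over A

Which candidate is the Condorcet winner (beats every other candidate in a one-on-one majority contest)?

B vs A: 28–6
B vs C: 23–11
B vs D: 22–12
B beats every other candidate.

B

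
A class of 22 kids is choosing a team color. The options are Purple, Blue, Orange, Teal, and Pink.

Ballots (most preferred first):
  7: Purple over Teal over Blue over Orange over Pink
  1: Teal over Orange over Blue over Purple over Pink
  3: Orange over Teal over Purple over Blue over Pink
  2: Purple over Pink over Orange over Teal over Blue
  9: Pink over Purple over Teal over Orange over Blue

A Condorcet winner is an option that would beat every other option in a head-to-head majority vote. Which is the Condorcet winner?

Purple vs Blue: 21–1
Purple vs Orange: 18–4
Purple vs Teal: 18–4
Purple vs Pink: 13–9
Purple beats every other option.

Purple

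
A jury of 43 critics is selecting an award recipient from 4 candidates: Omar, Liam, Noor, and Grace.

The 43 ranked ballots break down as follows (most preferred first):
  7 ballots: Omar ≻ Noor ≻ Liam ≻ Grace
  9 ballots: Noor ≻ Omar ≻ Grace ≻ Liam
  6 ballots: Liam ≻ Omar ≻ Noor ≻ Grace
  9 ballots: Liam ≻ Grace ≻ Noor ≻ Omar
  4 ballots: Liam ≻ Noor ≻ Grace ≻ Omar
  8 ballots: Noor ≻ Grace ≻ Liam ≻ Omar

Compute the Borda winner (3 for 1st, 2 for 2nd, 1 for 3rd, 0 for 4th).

Omar: 7×3 + 9×2 + 6×2 + 9×0 + 4×0 + 8×0 = 51
Liam: 7×1 + 9×0 + 6×3 + 9×3 + 4×3 + 8×1 = 72
Noor: 7×2 + 9×3 + 6×1 + 9×1 + 4×2 + 8×3 = 88
Grace: 7×0 + 9×1 + 6×0 + 9×2 + 4×1 + 8×2 = 47

Noor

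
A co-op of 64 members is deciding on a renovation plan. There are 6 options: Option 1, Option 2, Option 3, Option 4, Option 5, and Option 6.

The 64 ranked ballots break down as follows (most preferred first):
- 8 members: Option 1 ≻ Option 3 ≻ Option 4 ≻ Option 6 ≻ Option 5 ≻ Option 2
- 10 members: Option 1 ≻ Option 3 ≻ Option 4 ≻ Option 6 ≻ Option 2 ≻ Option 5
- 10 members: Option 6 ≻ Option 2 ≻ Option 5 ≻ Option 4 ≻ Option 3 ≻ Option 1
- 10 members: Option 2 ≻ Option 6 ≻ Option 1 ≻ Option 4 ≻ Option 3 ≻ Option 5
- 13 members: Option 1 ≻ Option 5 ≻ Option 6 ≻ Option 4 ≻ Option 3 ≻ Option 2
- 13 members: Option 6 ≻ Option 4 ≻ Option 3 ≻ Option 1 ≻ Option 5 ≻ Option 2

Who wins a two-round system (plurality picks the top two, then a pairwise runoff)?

Option 6

Round 1 first-place votes: Option 1 31, Option 2 10, Option 3 0, Option 4 0, Option 5 0, Option 6 23. Option 1 and Option 6 advance.
Runoff: Option 1 is ranked above Option 6 on 31 ballots, Option 6 above Option 1 on 33.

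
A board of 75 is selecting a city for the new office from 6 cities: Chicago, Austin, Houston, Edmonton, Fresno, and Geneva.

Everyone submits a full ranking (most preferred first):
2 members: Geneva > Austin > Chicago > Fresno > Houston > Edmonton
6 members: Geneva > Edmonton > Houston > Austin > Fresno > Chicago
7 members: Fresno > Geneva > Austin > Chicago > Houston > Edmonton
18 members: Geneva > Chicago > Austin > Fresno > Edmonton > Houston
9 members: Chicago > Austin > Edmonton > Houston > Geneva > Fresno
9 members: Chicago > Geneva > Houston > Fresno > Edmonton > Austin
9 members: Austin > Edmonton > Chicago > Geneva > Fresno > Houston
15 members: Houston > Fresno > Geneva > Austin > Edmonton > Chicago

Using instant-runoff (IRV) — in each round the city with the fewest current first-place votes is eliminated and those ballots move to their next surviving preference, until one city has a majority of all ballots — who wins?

Geneva

Round 1: Chicago 18, Austin 9, Houston 15, Edmonton 0, Fresno 7, Geneva 26. Edmonton eliminated.
Round 2: Chicago 18, Austin 9, Houston 15, Fresno 7, Geneva 26. Fresno eliminated.
Round 3: Chicago 18, Austin 9, Houston 15, Geneva 33. Austin eliminated.
Round 4: Chicago 27, Houston 15, Geneva 33. Houston eliminated.
Round 5: Chicago 27, Geneva 48. Geneva has a majority (≥38).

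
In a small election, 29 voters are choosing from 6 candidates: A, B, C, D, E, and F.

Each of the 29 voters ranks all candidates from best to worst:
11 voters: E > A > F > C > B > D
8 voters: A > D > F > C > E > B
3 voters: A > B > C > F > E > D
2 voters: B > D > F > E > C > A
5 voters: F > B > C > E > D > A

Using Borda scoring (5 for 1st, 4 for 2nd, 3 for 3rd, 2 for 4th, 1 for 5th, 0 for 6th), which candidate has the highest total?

A

A: 11×4 + 8×5 + 3×5 + 2×0 + 5×0 = 99
B: 11×1 + 8×0 + 3×4 + 2×5 + 5×4 = 53
C: 11×2 + 8×2 + 3×3 + 2×1 + 5×3 = 64
D: 11×0 + 8×4 + 3×0 + 2×4 + 5×1 = 45
E: 11×5 + 8×1 + 3×1 + 2×2 + 5×2 = 80
F: 11×3 + 8×3 + 3×2 + 2×3 + 5×5 = 94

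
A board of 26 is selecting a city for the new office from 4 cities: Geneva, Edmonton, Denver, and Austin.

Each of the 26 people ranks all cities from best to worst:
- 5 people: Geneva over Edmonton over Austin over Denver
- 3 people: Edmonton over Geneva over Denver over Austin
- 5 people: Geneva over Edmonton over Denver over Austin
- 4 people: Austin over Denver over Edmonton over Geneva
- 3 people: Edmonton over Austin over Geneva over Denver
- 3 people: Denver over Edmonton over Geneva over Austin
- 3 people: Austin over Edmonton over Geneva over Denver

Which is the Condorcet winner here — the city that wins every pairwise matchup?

Edmonton vs Geneva: 16–10
Edmonton vs Denver: 19–7
Edmonton vs Austin: 19–7
Edmonton beats every other city.

Edmonton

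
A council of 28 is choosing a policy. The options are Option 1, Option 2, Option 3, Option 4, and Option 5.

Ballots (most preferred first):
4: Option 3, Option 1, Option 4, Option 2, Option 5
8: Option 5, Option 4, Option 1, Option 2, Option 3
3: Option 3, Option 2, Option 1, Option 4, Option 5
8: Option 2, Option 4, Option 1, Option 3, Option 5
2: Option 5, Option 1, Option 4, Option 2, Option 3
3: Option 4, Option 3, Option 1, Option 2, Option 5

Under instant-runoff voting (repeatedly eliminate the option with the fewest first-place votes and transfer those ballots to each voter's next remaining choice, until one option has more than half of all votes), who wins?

Round 1: Option 1 0, Option 2 8, Option 3 7, Option 4 3, Option 5 10. Option 1 eliminated.
Round 2: Option 2 8, Option 3 7, Option 4 3, Option 5 10. Option 4 eliminated.
Round 3: Option 2 8, Option 3 10, Option 5 10. Option 2 eliminated.
Round 4: Option 3 18, Option 5 10. Option 3 has a majority (≥15).

Option 3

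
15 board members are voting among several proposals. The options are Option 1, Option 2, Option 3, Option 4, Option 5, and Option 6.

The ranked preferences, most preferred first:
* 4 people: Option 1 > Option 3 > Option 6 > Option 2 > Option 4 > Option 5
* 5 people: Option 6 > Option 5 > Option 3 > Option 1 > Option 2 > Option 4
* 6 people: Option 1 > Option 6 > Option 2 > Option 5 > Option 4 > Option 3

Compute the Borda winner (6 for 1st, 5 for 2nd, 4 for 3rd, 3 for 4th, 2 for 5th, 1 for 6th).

Option 6

Option 1: 4×6 + 5×3 + 6×6 = 75
Option 2: 4×3 + 5×2 + 6×4 = 46
Option 3: 4×5 + 5×4 + 6×1 = 46
Option 4: 4×2 + 5×1 + 6×2 = 25
Option 5: 4×1 + 5×5 + 6×3 = 47
Option 6: 4×4 + 5×6 + 6×5 = 76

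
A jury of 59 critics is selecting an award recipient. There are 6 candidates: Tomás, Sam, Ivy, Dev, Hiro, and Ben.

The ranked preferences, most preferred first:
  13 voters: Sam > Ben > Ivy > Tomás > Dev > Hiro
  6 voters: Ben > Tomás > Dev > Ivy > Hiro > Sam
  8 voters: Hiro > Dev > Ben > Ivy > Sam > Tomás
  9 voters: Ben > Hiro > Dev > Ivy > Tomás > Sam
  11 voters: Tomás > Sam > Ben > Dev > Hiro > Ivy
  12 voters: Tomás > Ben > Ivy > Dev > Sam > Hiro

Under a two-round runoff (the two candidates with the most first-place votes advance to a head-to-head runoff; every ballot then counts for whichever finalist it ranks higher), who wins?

Round 1 first-place votes: Tomás 23, Sam 13, Ivy 0, Dev 0, Hiro 8, Ben 15. Tomás and Ben advance.
Runoff: Tomás is ranked above Ben on 23 ballots, Ben above Tomás on 36.

Ben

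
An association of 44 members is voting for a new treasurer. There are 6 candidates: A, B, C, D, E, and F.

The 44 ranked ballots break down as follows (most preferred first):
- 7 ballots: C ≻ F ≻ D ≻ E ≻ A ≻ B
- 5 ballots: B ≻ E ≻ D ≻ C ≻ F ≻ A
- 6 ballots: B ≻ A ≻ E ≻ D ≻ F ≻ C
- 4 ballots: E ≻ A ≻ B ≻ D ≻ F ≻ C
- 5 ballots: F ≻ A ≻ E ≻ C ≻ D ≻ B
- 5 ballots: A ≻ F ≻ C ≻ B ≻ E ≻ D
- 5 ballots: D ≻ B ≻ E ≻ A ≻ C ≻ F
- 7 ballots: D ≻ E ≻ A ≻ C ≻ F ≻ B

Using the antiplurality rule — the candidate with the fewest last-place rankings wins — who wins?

E

Last-place votes: A 5, B 19, C 10, D 5, E 0, F 5.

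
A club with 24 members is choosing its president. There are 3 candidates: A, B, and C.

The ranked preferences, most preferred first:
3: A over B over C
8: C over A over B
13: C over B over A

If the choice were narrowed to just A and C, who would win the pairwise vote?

A is ranked above C on 3 ballots; C above A on 21.

C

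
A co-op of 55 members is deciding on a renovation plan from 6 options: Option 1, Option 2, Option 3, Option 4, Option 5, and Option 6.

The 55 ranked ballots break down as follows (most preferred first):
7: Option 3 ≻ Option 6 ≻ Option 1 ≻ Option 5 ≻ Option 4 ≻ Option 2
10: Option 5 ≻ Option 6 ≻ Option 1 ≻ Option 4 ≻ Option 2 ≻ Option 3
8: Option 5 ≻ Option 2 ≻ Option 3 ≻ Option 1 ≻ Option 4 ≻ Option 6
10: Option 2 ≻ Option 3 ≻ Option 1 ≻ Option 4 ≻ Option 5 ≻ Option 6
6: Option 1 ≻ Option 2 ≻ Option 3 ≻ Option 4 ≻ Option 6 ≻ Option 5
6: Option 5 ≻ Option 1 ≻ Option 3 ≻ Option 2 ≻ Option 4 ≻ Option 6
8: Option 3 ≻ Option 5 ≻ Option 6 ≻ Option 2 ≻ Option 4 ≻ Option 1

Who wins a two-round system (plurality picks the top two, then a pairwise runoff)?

Round 1 first-place votes: Option 1 6, Option 2 10, Option 3 15, Option 4 0, Option 5 24, Option 6 0. Option 5 and Option 3 advance.
Runoff: Option 5 is ranked above Option 3 on 24 ballots, Option 3 above Option 5 on 31.

Option 3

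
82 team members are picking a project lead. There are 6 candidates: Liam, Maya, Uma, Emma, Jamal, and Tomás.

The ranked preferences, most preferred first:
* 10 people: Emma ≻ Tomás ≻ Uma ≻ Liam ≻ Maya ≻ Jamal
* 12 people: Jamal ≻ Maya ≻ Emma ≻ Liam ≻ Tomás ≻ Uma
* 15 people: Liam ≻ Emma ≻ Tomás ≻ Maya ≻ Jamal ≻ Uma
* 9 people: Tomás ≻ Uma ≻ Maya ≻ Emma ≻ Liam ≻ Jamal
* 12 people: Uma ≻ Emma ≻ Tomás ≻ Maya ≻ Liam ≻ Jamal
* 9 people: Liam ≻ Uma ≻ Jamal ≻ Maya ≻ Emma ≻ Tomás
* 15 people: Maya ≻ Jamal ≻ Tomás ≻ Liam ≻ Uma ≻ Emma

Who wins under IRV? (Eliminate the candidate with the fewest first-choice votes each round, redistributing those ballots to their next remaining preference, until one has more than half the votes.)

Maya

Round 1: Liam 24, Maya 15, Uma 12, Emma 10, Jamal 12, Tomás 9. Tomás eliminated.
Round 2: Liam 24, Maya 15, Uma 21, Emma 10, Jamal 12. Emma eliminated.
Round 3: Liam 24, Maya 15, Uma 31, Jamal 12. Jamal eliminated.
Round 4: Liam 24, Maya 27, Uma 31. Liam eliminated.
Round 5: Maya 42, Uma 40. Maya has a majority (≥42).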